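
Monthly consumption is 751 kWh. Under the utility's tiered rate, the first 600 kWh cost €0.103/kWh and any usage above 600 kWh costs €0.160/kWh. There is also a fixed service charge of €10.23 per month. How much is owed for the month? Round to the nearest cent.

€96.19

First 600 kWh × €0.103 = €61.80
Remaining 151 kWh × €0.160 = €24.16
Energy charge = €85.96; + service €10.23 = €96.19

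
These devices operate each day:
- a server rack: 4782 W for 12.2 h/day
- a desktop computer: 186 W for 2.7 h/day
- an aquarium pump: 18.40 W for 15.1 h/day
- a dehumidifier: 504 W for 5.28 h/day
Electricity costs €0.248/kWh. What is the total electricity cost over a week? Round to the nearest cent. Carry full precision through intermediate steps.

€107.25

server rack: 4782 W × 12.2 h × 7 d = 408,383 Wh = 408.4 kWh
desktop computer: 186 W × 2.7 h × 7 d = 3,515 Wh = 3.515 kWh
aquarium pump: 18.40 W × 15.1 h × 7 d = 1,945 Wh = 1.945 kWh
dehumidifier: 504 W × 5.28 h × 7 d = 18,628 Wh = 18.63 kWh
Total energy = 408.4 + 3.515 + 1.945 + 18.63 = 432.5 kWh
Cost = 432.5 kWh × €0.248 = €107.25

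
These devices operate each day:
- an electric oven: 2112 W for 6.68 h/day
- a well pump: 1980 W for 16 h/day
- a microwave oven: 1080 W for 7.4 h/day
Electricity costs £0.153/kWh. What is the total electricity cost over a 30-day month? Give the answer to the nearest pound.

£247

electric oven: 2112 W × 6.68 h × 30 d = 423,245 Wh = 423.2 kWh
well pump: 1980 W × 16 h × 30 d = 950,400 Wh = 950.4 kWh
microwave oven: 1080 W × 7.4 h × 30 d = 239,760 Wh = 239.8 kWh
Total energy = 423.2 + 950.4 + 239.8 = 1,613 kWh
Cost = 1,613 kWh × £0.153 = £246.85 ≈ £247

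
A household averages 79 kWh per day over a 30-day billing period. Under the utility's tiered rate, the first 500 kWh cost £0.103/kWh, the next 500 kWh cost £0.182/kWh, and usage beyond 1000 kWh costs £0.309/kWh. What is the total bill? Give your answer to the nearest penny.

£565.83

Usage = 79 kWh/day × 30 days = 2370 kWh
First 500 kWh × £0.103 = £51.50
Next 500 kWh × £0.182 = £91.00
Remaining 1370 kWh × £0.309 = £423.33
Total = £565.83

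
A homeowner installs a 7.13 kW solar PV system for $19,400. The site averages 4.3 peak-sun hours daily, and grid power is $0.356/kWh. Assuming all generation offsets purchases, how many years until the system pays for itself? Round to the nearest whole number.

Daily generation = 7.13 kW × 4.3 h = 30.66 kWh
Annual generation = 30.66 × 365 = 11191 kWh
Annual savings = 11191 × $0.356 = $3,983.83
Payback = $19,400 / $3,983.83 = 4.87 years

5 years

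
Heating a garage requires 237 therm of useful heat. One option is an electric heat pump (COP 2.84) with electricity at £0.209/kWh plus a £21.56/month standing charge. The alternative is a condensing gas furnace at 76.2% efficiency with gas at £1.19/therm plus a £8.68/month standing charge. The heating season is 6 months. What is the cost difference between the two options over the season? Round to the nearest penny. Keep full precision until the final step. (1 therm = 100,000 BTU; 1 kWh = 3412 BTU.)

Heat load = 237 therm × 100,000 = 23,700,000 BTU
Gas: input = 23,700,000 / 0.762 = 31,102,362 BTU = 311 therm → 311 × £1.19 = £370.12; + 6 × £8.68 standing = £422.20
Heat pump: 23,700,000 BTU / 3412 = 6,946 kWh heat; / 2.84 = 2,446 kWh in → × £0.209 = £511.17; + 6 × £21.56 standing = £640.53
Difference = |£422.20 − £640.53| = £218.33

£218.33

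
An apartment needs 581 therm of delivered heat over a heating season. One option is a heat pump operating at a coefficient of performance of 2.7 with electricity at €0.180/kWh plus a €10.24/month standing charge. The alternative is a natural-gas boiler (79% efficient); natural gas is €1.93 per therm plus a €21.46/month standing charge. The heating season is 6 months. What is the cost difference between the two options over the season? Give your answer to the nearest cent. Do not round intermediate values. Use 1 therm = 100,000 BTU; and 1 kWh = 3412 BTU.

€351.52

Heat load = 581 therm × 100,000 = 58,100,000 BTU
Gas: input = 58,100,000 / 0.79 = 73,544,304 BTU = 735.4 therm → 735.4 × €1.93 = €1,419.41; + 6 × €21.46 standing = €1,548.17
Heat pump: 58,100,000 BTU / 3412 = 17,030 kWh heat; / 2.7 = 6,307 kWh in → × €0.180 = €1,135.21; + 6 × €10.24 standing = €1,196.65
Difference = |€1,548.17 − €1,196.65| = €351.52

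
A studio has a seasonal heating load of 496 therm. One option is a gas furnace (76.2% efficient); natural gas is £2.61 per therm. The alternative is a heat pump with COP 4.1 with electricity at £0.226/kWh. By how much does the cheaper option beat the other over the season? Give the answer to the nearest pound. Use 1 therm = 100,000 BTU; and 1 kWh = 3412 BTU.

£898

Heat load = 496 therm × 100,000 = 49,600,000 BTU
Gas: input = 49,600,000 / 0.762 = 65,091,864 BTU = 650.9 therm → 650.9 × £2.61 = £1,698.90
Heat pump: 49,600,000 BTU / 3412 = 14,540 kWh heat; / 4.1 = 3,546 kWh in → × £0.226 = £801.30
Difference = |£1,698.90 − £801.30| = £897.59 ≈ £898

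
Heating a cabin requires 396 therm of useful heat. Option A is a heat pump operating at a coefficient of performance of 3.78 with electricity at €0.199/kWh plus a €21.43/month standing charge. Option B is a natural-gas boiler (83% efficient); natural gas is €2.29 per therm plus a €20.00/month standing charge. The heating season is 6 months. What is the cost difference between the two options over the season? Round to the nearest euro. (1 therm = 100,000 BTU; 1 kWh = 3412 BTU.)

€473

Heat load = 396 therm × 100,000 = 39,600,000 BTU
Gas: input = 39,600,000 / 0.83 = 47,710,843 BTU = 477.1 therm → 477.1 × €2.29 = €1,092.58; + 6 × €20.00 standing = €1,212.58
Heat pump: 39,600,000 BTU / 3412 = 11,610 kWh heat; / 3.78 = 3,070 kWh in → × €0.199 = €611.01; + 6 × €21.43 standing = €739.59
Difference = |€1,212.58 − €739.59| = €472.99 ≈ €473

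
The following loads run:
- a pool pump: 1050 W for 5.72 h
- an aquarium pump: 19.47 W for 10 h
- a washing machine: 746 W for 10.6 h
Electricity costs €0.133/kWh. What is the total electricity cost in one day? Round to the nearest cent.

pool pump: 1050 W × 5.72 h = 6,006 Wh = 6.006 kWh
aquarium pump: 19.47 W × 10 h = 195 Wh = 0.1947 kWh
washing machine: 746 W × 10.6 h = 7,908 Wh = 7.908 kWh
Total energy = 6.006 + 0.1947 + 7.908 = 14.11 kWh
Cost = 14.11 kWh × €0.133 = €1.88

€1.88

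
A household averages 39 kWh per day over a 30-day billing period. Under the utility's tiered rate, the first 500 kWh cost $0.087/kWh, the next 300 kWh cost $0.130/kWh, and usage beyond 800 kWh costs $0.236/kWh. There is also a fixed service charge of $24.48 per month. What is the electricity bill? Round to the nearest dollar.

$194

Usage = 39 kWh/day × 30 days = 1170 kWh
First 500 kWh × $0.087 = $43.50
Next 300 kWh × $0.130 = $39.00
Remaining 370 kWh × $0.236 = $87.32
Energy charge = $169.82; + service $24.48 = $194.30 ≈ $194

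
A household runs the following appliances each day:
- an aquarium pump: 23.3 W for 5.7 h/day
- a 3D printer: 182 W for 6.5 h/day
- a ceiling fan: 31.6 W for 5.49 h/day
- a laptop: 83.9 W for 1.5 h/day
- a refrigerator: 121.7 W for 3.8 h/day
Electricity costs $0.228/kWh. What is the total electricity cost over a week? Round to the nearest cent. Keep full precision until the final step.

$3.32

aquarium pump: 23.3 W × 5.7 h × 7 d = 930 Wh = 0.9297 kWh
3D printer: 182 W × 6.5 h × 7 d = 8,281 Wh = 8.281 kWh
ceiling fan: 31.6 W × 5.49 h × 7 d = 1,214 Wh = 1.214 kWh
laptop: 83.9 W × 1.5 h × 7 d = 881 Wh = 0.881 kWh
refrigerator: 121.7 W × 3.8 h × 7 d = 3,237 Wh = 3.237 kWh
Total energy = 0.9297 + 8.281 + 1.214 + 0.881 + 3.237 = 14.54 kWh
Cost = 14.54 kWh × $0.228 = $3.32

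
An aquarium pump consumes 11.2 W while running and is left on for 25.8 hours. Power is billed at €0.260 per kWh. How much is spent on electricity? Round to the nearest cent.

Energy = 11.2 W × 25.8 h = 289 Wh = 0.289 kWh
Cost = 0.289 kWh × €0.260/kWh = €0.08

€0.08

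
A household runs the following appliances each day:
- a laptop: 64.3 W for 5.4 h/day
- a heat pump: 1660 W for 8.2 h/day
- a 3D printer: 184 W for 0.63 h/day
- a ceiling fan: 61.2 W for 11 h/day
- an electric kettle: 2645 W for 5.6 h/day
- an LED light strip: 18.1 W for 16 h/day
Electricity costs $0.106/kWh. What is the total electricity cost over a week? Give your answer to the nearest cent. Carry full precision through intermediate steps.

$22.15

laptop: 64.3 W × 5.4 h × 7 d = 2,431 Wh = 2.431 kWh
heat pump: 1660 W × 8.2 h × 7 d = 95,284 Wh = 95.28 kWh
3D printer: 184 W × 0.63 h × 7 d = 811 Wh = 0.8114 kWh
ceiling fan: 61.2 W × 11 h × 7 d = 4,712 Wh = 4.712 kWh
electric kettle: 2645 W × 5.6 h × 7 d = 103,684 Wh = 103.7 kWh
LED light strip: 18.1 W × 16 h × 7 d = 2,027 Wh = 2.027 kWh
Total energy = 2.431 + 95.28 + 0.8114 + 4.712 + 103.7 + 2.027 = 208.9 kWh
Cost = 208.9 kWh × $0.106 = $22.15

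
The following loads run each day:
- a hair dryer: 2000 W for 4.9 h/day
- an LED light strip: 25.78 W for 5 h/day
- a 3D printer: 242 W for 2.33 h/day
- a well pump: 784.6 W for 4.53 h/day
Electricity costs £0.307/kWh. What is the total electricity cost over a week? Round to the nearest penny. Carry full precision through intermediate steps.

£30.19

hair dryer: 2000 W × 4.9 h × 7 d = 68,600 Wh = 68.6 kWh
LED light strip: 25.78 W × 5 h × 7 d = 902 Wh = 0.9023 kWh
3D printer: 242 W × 2.33 h × 7 d = 3,947 Wh = 3.947 kWh
well pump: 784.6 W × 4.53 h × 7 d = 24,880 Wh = 24.88 kWh
Total energy = 68.6 + 0.9023 + 3.947 + 24.88 = 98.33 kWh
Cost = 98.33 kWh × £0.307 = £30.19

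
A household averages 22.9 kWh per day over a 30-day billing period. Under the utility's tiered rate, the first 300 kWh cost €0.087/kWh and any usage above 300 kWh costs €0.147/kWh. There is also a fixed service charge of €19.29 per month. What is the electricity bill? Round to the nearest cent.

€102.28

Usage = 22.9 kWh/day × 30 days = 687 kWh
First 300 kWh × €0.087 = €26.10
Remaining 387 kWh × €0.147 = €56.89
Energy charge = €82.99; + service €19.29 = €102.28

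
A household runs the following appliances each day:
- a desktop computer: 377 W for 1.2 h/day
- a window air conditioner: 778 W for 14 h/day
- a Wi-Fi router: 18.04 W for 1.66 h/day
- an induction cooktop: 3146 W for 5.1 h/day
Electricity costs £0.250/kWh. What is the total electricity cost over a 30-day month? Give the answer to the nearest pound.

desktop computer: 377 W × 1.2 h × 30 d = 13,572 Wh = 13.57 kWh
window air conditioner: 778 W × 14 h × 30 d = 326,760 Wh = 326.8 kWh
Wi-Fi router: 18.04 W × 1.66 h × 30 d = 898 Wh = 0.8984 kWh
induction cooktop: 3146 W × 5.1 h × 30 d = 481,338 Wh = 481.3 kWh
Total energy = 13.57 + 326.8 + 0.8984 + 481.3 = 822.6 kWh
Cost = 822.6 kWh × £0.250 = £205.64 ≈ £206

£206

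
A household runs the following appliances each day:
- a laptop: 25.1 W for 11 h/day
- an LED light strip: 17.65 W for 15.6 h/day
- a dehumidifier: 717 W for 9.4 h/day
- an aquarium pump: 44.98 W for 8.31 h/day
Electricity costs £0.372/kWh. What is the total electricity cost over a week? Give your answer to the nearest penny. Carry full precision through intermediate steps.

£19.96

laptop: 25.1 W × 11 h × 7 d = 1,933 Wh = 1.933 kWh
LED light strip: 17.65 W × 15.6 h × 7 d = 1,927 Wh = 1.927 kWh
dehumidifier: 717 W × 9.4 h × 7 d = 47,179 Wh = 47.18 kWh
aquarium pump: 44.98 W × 8.31 h × 7 d = 2,616 Wh = 2.616 kWh
Total energy = 1.933 + 1.927 + 47.18 + 2.616 = 53.66 kWh
Cost = 53.66 kWh × £0.372 = £19.96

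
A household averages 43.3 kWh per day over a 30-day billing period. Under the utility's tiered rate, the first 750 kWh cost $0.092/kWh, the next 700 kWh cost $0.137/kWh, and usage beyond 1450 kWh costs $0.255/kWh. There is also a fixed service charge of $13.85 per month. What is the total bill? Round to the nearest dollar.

Usage = 43.3 kWh/day × 30 days = 1299 kWh
First 750 kWh × $0.092 = $69.00
Next 549 kWh × $0.137 = $75.21
Remaining tier: 0 kWh (not reached)
Energy charge = $144.21; + service $13.85 = $158.06 ≈ $158

$158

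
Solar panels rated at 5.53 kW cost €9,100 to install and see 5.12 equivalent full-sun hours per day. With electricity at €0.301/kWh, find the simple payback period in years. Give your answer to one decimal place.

Daily generation = 5.53 kW × 5.12 h = 28.31 kWh
Annual generation = 28.31 × 365 = 10334 kWh
Annual savings = 10334 × €0.301 = €3,110.67
Payback = €9,100 / €3,110.67 = 2.93 years

2.9 years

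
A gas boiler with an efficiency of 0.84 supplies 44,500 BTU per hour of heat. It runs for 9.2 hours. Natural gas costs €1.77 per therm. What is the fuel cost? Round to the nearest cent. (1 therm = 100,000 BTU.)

€8.63

Heat delivered = 44,500 BTU/h × 9.2 h = 409,400 BTU
Gas input = 409,400 / 0.84 = 487,381 BTU
= 487,381 / 100,000 = 4.874 therm
Cost = 4.874 × €1.77/therm = €8.63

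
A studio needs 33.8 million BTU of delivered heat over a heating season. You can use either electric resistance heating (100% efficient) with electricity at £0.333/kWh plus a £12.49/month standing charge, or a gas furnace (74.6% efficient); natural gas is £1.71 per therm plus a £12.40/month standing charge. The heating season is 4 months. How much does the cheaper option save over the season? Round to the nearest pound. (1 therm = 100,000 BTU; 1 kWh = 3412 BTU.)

£2524

Heat load = 33.8 × 10⁶ BTU = 33,800,000 BTU
Gas: input = 33,800,000 / 0.746 = 45,308,311 BTU = 453.1 therm → 453.1 × £1.71 = £774.77; + 4 × £12.40 standing = £824.37
Electric: 33,800,000 BTU / 3412 = 9,906 kWh → × £0.333 = £3,298.77; + 4 × £12.49 standing = £3,348.73
Difference = |£824.37 − £3,348.73| = £2,524.36 ≈ £2524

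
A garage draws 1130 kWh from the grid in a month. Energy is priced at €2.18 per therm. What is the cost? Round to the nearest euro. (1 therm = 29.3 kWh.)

€84

1130 kWh × (0.03413 therm/kWh) = 38.57 therm
Cost = 38.57 therm × €2.18/therm = €84.08 ≈ €84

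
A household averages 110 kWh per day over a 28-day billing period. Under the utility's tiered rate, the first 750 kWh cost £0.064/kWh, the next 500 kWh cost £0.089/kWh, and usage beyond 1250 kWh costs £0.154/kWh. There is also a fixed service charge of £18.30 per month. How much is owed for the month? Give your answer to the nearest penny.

Usage = 110 kWh/day × 28 days = 3080 kWh
First 750 kWh × £0.064 = £48.00
Next 500 kWh × £0.089 = £44.50
Remaining 1830 kWh × £0.154 = £281.82
Energy charge = £374.32; + service £18.30 = £392.62

£392.62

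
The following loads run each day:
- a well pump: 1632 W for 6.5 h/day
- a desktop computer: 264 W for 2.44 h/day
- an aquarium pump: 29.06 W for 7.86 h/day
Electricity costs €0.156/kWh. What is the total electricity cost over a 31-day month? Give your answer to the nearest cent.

€55.52

well pump: 1632 W × 6.5 h × 31 d = 328,848 Wh = 328.8 kWh
desktop computer: 264 W × 2.44 h × 31 d = 19,969 Wh = 19.97 kWh
aquarium pump: 29.06 W × 7.86 h × 31 d = 7,081 Wh = 7.081 kWh
Total energy = 328.8 + 19.97 + 7.081 = 355.9 kWh
Cost = 355.9 kWh × €0.156 = €55.52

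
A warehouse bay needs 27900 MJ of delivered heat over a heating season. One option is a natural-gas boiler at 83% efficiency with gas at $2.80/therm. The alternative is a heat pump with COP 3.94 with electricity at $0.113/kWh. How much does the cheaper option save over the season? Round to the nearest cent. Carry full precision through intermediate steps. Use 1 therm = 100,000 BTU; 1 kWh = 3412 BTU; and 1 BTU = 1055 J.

$669.84

Heat load = 27900 MJ = 27,900,000,000 J / 1055 = 26,445,498 BTU
Gas: input = 26,445,498 / 0.83 = 31,862,045 BTU = 318.6 therm → 318.6 × $2.80 = $892.14
Heat pump: 26,445,498 BTU / 3412 = 7,751 kWh heat; / 3.94 = 1,967 kWh in → × $0.113 = $222.29
Difference = |$892.14 − $222.29| = $669.84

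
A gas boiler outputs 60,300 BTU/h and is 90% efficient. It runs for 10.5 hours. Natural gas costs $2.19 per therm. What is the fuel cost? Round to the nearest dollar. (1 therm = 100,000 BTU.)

$15

Heat delivered = 60,300 BTU/h × 10.5 h = 633,150 BTU
Gas input = 633,150 / 0.90 = 703,500 BTU
= 703,500 / 100,000 = 7.035 therm
Cost = 7.035 × $2.19/therm = $15.41 ≈ $15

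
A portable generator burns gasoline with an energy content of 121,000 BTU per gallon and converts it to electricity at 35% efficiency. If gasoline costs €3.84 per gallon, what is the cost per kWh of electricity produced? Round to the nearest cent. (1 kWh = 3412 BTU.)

€0.31

Electrical output per gallon = 121,000 BTU × 0.35 / 3412 BTU/kWh = 12.41 kWh
Cost per kWh = €3.84 / 12.41 kWh = €0.309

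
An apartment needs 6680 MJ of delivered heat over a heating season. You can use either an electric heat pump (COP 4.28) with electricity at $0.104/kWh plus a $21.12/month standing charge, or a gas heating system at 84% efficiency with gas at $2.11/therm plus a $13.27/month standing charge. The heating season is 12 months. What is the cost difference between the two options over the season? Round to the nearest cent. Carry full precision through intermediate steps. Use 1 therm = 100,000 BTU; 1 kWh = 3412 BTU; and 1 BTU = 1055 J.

$19.76

Heat load = 6680 MJ = 6,680,000,000 J / 1055 = 6,331,754 BTU
Gas: input = 6,331,754 / 0.84 = 7,537,802 BTU = 75.38 therm → 75.38 × $2.11 = $159.05; + 12 × $13.27 standing = $318.29
Heat pump: 6,331,754 BTU / 3412 = 1,856 kWh heat; / 4.28 = 433.6 kWh in → × $0.104 = $45.09; + 12 × $21.12 standing = $298.53
Difference = |$318.29 − $298.53| = $19.76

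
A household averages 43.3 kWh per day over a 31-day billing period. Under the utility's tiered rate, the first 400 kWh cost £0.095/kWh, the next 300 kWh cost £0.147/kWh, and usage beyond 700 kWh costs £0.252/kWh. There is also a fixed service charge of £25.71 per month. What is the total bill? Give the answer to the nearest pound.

Usage = 43.3 kWh/day × 31 days = 1342.3 kWh
First 400 kWh × £0.095 = £38.00
Next 300 kWh × £0.147 = £44.10
Remaining 642.3 kWh × £0.252 = £161.86
Energy charge = £243.96; + service £25.71 = £269.67 ≈ £270

£270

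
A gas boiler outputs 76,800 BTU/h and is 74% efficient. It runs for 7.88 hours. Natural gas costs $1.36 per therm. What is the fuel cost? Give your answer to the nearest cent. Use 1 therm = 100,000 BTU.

Heat delivered = 76,800 BTU/h × 7.88 h = 605,184 BTU
Gas input = 605,184 / 0.74 = 817,816 BTU
= 817,816 / 100,000 = 8.178 therm
Cost = 8.178 × $1.36/therm = $11.12

$11.12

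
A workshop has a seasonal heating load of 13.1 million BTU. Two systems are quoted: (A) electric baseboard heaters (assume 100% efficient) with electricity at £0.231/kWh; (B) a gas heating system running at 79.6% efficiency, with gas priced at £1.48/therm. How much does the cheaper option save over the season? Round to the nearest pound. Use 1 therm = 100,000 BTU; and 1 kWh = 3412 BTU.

£643

Heat load = 13.1 × 10⁶ BTU = 13,100,000 BTU
Gas: input = 13,100,000 / 0.796 = 16,457,286 BTU = 164.6 therm → 164.6 × £1.48 = £243.57
Electric: 13,100,000 BTU / 3412 = 3,839 kWh → × £0.231 = £886.90
Difference = |£243.57 − £886.90| = £643.33 ≈ £643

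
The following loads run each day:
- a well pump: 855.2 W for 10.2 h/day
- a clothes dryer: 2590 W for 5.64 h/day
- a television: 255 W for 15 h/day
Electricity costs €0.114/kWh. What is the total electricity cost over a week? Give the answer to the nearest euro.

€22

well pump: 855.2 W × 10.2 h × 7 d = 61,061 Wh = 61.06 kWh
clothes dryer: 2590 W × 5.64 h × 7 d = 102,253 Wh = 102.3 kWh
television: 255 W × 15 h × 7 d = 26,775 Wh = 26.77 kWh
Total energy = 61.06 + 102.3 + 26.77 = 190.1 kWh
Cost = 190.1 kWh × €0.114 = €21.67 ≈ €22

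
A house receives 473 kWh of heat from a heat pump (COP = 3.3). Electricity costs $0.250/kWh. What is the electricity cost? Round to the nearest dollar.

Electrical input = 473 kWh / 3.3 = 143.3 kWh
Cost = 143.3 × $0.250/kWh = $35.83 ≈ $36

$36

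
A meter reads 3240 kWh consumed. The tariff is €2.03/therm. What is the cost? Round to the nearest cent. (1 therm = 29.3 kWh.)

3240 kWh × (0.03413 therm/kWh) = 110.6 therm
Cost = 110.6 therm × €2.03/therm = €224.48

€224.48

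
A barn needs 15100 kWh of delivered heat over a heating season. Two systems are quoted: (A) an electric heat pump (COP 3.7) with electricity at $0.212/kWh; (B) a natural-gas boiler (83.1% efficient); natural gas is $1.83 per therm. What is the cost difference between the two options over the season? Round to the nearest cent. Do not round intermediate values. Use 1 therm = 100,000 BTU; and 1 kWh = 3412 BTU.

Heat load = 15100 kWh × 3412 = 51,521,200 BTU
Gas: input = 51,521,200 / 0.831 = 61,999,037 BTU = 620 therm → 620 × $1.83 = $1,134.58
Heat pump: 51,521,200 BTU / 3412 = 15,100 kWh heat; / 3.7 = 4,081 kWh in → × $0.212 = $865.19
Difference = |$1,134.58 − $865.19| = $269.39

$269.39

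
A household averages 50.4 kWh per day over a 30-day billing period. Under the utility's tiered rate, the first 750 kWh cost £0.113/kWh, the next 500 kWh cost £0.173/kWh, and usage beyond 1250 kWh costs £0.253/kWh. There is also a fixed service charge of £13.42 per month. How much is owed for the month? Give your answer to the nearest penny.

£250.96

Usage = 50.4 kWh/day × 30 days = 1512 kWh
First 750 kWh × £0.113 = £84.75
Next 500 kWh × £0.173 = £86.50
Remaining 262 kWh × £0.253 = £66.29
Energy charge = £237.54; + service £13.42 = £250.96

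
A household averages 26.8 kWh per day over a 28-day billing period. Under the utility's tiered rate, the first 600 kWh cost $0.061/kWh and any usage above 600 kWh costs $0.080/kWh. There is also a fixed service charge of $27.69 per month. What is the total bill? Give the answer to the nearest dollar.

$76

Usage = 26.8 kWh/day × 28 days = 750.4 kWh
First 600 kWh × $0.061 = $36.60
Remaining 150.4 kWh × $0.080 = $12.03
Energy charge = $48.63; + service $27.69 = $76.32 ≈ $76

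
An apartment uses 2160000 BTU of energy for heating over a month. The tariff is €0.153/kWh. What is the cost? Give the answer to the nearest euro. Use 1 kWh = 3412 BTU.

€97

2160000 BTU × (0.00029308 kWh/BTU) = 633.1 kWh
Cost = 633.1 kWh × €0.153/kWh = €96.86 ≈ €97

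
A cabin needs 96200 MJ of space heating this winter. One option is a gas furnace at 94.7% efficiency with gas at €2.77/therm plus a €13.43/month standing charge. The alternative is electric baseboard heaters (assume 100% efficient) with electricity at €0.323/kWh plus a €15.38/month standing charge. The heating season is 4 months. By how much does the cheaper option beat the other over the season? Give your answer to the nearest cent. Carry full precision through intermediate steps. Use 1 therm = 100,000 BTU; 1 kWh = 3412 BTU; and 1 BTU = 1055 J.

Heat load = 96200 MJ = 96,200,000,000 J / 1055 = 91,184,834 BTU
Gas: input = 91,184,834 / 0.947 = 96,288,104 BTU = 962.9 therm → 962.9 × €2.77 = €2,667.18; + 4 × €13.43 standing = €2,720.90
Electric: 91,184,834 BTU / 3412 = 26,720 kWh → × €0.323 = €8,632.09; + 4 × €15.38 standing = €8,693.61
Difference = |€2,720.90 − €8,693.61| = €5,972.71

€5972.71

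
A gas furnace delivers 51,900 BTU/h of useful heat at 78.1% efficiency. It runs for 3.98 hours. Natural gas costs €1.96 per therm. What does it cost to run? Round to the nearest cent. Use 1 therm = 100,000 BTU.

€5.18

Heat delivered = 51,900 BTU/h × 3.98 h = 206,562 BTU
Gas input = 206,562 / 0.781 = 264,484 BTU
= 264,484 / 100,000 = 2.645 therm
Cost = 2.645 × €1.96/therm = €5.18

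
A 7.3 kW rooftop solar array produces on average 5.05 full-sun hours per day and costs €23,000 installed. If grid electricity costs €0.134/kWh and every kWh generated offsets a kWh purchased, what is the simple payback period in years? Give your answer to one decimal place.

12.8 years

Daily generation = 7.3 kW × 5.05 h = 36.86 kWh
Annual generation = 36.86 × 365 = 13456 kWh
Annual savings = 13456 × €0.134 = €1,803.07
Payback = €23,000 / €1,803.07 = 12.8 years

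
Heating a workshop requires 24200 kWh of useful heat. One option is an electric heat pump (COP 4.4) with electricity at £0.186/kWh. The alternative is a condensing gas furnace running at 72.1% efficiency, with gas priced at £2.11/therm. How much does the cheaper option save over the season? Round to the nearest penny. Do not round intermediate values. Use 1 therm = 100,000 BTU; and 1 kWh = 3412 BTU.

£1393.42

Heat load = 24200 kWh × 3412 = 82,570,400 BTU
Gas: input = 82,570,400 / 0.721 = 114,522,053 BTU = 1,145 therm → 1,145 × £2.11 = £2,416.42
Heat pump: 82,570,400 BTU / 3412 = 24,200 kWh heat; / 4.4 = 5,500 kWh in → × £0.186 = £1,023.00
Difference = |£2,416.42 − £1,023.00| = £1,393.42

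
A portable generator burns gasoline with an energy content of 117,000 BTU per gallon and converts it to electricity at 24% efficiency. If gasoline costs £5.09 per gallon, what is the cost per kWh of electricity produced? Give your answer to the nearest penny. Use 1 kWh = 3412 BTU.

£0.62

Electrical output per gallon = 117,000 BTU × 0.24 / 3412 BTU/kWh = 8.23 kWh
Cost per kWh = £5.09 / 8.23 kWh = £0.618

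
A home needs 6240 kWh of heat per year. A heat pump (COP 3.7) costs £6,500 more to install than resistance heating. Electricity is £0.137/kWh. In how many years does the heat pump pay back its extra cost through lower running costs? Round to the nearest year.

10 years

Resistance: 6240 kWh × £0.137 = £854.88/yr
Heat pump: 6240 / 3.7 = 1686 kWh in → × £0.137 = £231.05/yr
Annual savings = £623.83
Payback = £6,500 / £623.83 = 10.4 years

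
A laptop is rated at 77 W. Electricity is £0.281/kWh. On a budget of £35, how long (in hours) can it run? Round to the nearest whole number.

1618 h

Energy budget = £35 / £0.281 per kWh = 124.6 kWh = 124,555 Wh
Runtime = 124,555 Wh / 77 W = 1,618 h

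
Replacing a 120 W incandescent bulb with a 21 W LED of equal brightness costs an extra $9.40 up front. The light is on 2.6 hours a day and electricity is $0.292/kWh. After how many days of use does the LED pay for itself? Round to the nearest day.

Power saved = 120 − 21 = 99 W
Daily energy saved = 99 W × 2.6 h = 257.4 Wh = 0.2574 kWh
Daily savings = 0.2574 × $0.292 = $0.0752
Payback = $9.40 / $0.0752 per day = 125.1 days

125 days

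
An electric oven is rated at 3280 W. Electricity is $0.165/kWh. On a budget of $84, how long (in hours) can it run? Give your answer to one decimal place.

Energy budget = $84 / $0.165 per kWh = 509.1 kWh = 509,091 Wh
Runtime = 509,091 Wh / 3280 W = 155.2 h

155.2 h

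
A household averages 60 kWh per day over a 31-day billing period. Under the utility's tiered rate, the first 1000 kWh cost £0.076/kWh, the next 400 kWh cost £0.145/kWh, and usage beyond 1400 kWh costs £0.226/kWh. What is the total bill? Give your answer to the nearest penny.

£237.96

Usage = 60 kWh/day × 31 days = 1860 kWh
First 1000 kWh × £0.076 = £76.00
Next 400 kWh × £0.145 = £58.00
Remaining 460 kWh × £0.226 = £103.96
Total = £237.96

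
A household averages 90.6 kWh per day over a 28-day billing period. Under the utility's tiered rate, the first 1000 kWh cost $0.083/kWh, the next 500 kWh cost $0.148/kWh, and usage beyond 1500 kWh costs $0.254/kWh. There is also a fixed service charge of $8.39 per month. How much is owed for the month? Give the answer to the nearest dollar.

$429

Usage = 90.6 kWh/day × 28 days = 2536.8 kWh
First 1000 kWh × $0.083 = $83.00
Next 500 kWh × $0.148 = $74.00
Remaining 1036.8 kWh × $0.254 = $263.35
Energy charge = $420.35; + service $8.39 = $428.74 ≈ $429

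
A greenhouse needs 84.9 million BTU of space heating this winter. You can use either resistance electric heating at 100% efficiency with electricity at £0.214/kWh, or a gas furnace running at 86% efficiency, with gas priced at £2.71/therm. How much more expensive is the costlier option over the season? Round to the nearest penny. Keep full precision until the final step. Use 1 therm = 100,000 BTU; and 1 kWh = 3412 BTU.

£2649.57

Heat load = 84.9 × 10⁶ BTU = 84,900,000 BTU
Gas: input = 84,900,000 / 0.86 = 98,720,930 BTU = 987.2 therm → 987.2 × £2.71 = £2,675.34
Electric: 84,900,000 BTU / 3412 = 24,880 kWh → × £0.214 = £5,324.91
Difference = |£2,675.34 − £5,324.91| = £2,649.57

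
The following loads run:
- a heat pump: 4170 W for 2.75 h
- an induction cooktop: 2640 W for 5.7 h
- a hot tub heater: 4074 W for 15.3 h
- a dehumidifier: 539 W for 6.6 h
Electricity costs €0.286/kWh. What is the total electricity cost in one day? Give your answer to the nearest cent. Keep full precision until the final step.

heat pump: 4170 W × 2.75 h = 11,468 Wh = 11.47 kWh
induction cooktop: 2640 W × 5.7 h = 15,048 Wh = 15.05 kWh
hot tub heater: 4074 W × 15.3 h = 62,332 Wh = 62.33 kWh
dehumidifier: 539 W × 6.6 h = 3,557 Wh = 3.557 kWh
Total energy = 11.47 + 15.05 + 62.33 + 3.557 = 92.41 kWh
Cost = 92.41 kWh × €0.286 = €26.43

€26.43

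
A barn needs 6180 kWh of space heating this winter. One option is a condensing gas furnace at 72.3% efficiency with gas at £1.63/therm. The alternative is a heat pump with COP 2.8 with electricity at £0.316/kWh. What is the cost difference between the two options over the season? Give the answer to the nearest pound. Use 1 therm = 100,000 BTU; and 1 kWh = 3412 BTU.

Heat load = 6180 kWh × 3412 = 21,086,160 BTU
Gas: input = 21,086,160 / 0.723 = 29,164,813 BTU = 291.6 therm → 291.6 × £1.63 = £475.39
Heat pump: 21,086,160 BTU / 3412 = 6,180 kWh heat; / 2.8 = 2,207 kWh in → × £0.316 = £697.46
Difference = |£475.39 − £697.46| = £222.07 ≈ £222

£222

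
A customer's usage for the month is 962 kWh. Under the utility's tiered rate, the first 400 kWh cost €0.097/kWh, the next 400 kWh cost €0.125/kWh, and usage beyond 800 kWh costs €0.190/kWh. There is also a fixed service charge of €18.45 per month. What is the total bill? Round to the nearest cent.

First 400 kWh × €0.097 = €38.80
Next 400 kWh × €0.125 = €50.00
Remaining 162 kWh × €0.190 = €30.78
Energy charge = €119.58; + service €18.45 = €138.03

€138.03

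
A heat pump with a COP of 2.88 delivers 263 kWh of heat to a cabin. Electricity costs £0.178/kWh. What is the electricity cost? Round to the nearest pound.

Electrical input = 263 kWh / 2.88 = 91.32 kWh
Cost = 91.32 × £0.178/kWh = £16.25 ≈ £16

£16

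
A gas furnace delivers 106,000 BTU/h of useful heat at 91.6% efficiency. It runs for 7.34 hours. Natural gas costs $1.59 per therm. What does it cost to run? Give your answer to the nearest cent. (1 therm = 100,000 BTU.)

$13.51

Heat delivered = 106,000 BTU/h × 7.34 h = 778,040 BTU
Gas input = 778,040 / 0.916 = 849,389 BTU
= 849,389 / 100,000 = 8.494 therm
Cost = 8.494 × $1.59/therm = $13.51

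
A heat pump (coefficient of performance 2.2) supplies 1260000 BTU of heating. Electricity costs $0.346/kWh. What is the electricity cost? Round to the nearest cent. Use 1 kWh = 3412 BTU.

$58.08

Heat delivered = 1,260,000 BTU / 3412 = 369.3 kWh
Electrical input = 369.3 kWh / 2.2 = 167.9 kWh
Cost = 167.9 × $0.346/kWh = $58.08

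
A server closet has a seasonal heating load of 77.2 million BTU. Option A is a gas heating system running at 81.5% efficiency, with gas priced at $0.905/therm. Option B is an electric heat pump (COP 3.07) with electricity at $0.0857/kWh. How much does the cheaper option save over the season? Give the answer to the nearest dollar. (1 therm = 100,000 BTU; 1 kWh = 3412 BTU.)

$226

Heat load = 77.2 × 10⁶ BTU = 77,200,000 BTU
Gas: input = 77,200,000 / 0.815 = 94,723,926 BTU = 947.2 therm → 947.2 × $0.905 = $857.25
Heat pump: 77,200,000 BTU / 3412 = 22,630 kWh heat; / 3.07 = 7,370 kWh in → × $0.0857 = $631.61
Difference = |$857.25 − $631.61| = $225.64 ≈ $226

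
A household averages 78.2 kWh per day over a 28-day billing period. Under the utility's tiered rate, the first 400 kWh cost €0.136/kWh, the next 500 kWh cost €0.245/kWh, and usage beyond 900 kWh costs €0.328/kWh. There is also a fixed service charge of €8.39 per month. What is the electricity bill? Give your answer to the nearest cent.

€608.28

Usage = 78.2 kWh/day × 28 days = 2189.6 kWh
First 400 kWh × €0.136 = €54.40
Next 500 kWh × €0.245 = €122.50
Remaining 1289.6 kWh × €0.328 = €422.99
Energy charge = €599.89; + service €8.39 = €608.28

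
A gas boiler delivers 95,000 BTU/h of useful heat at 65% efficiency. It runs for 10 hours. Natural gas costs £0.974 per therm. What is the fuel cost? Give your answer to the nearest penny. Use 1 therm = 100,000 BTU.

Heat delivered = 95,000 BTU/h × 10 h = 950,000 BTU
Gas input = 950,000 / 0.65 = 1,461,538 BTU
= 1,461,538 / 100,000 = 14.62 therm
Cost = 14.62 × £0.974/therm = £14.24

£14.24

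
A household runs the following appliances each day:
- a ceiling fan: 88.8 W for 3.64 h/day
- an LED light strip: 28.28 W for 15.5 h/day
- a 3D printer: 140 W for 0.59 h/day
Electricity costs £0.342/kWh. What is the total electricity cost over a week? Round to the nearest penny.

£2.02

ceiling fan: 88.8 W × 3.64 h × 7 d = 2,263 Wh = 2.263 kWh
LED light strip: 28.28 W × 15.5 h × 7 d = 3,068 Wh = 3.068 kWh
3D printer: 140 W × 0.59 h × 7 d = 578 Wh = 0.5782 kWh
Total energy = 2.263 + 3.068 + 0.5782 = 5.909 kWh
Cost = 5.909 kWh × £0.342 = £2.02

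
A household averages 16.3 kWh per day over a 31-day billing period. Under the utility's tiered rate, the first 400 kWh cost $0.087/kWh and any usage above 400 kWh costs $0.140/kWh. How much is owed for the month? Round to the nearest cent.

Usage = 16.3 kWh/day × 31 days = 505.3 kWh
First 400 kWh × $0.087 = $34.80
Remaining 105.3 kWh × $0.140 = $14.74
Total = $49.54

$49.54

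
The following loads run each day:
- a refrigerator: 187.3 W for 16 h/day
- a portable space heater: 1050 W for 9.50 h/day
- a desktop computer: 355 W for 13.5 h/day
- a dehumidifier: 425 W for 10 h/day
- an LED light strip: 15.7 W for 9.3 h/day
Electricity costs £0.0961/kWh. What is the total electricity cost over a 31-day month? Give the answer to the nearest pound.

£66

refrigerator: 187.3 W × 16 h × 31 d = 92,901 Wh = 92.9 kWh
portable space heater: 1050 W × 9.50 h × 31 d = 309,225 Wh = 309.2 kWh
desktop computer: 355 W × 13.5 h × 31 d = 148,568 Wh = 148.6 kWh
dehumidifier: 425 W × 10 h × 31 d = 131,750 Wh = 131.8 kWh
LED light strip: 15.7 W × 9.3 h × 31 d = 4,526 Wh = 4.526 kWh
Total energy = 92.9 + 309.2 + 148.6 + 131.8 + 4.526 = 687 kWh
Cost = 687 kWh × £0.0961 = £66.02 ≈ £66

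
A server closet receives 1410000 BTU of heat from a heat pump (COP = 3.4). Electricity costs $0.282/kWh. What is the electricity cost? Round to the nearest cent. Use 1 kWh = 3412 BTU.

$34.28

Heat delivered = 1,410,000 BTU / 3412 = 413.2 kWh
Electrical input = 413.2 kWh / 3.4 = 121.5 kWh
Cost = 121.5 × $0.282/kWh = $34.28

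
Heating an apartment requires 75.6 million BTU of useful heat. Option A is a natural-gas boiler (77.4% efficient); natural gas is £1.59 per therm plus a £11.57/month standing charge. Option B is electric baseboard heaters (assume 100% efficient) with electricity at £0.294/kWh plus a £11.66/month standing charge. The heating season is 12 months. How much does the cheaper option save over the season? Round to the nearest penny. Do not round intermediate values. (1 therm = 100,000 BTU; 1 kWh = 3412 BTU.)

Heat load = 75.6 × 10⁶ BTU = 75,600,000 BTU
Gas: input = 75,600,000 / 0.774 = 97,674,419 BTU = 976.7 therm → 976.7 × £1.59 = £1,553.02; + 12 × £11.57 standing = £1,691.86
Electric: 75,600,000 BTU / 3412 = 22,160 kWh → × £0.294 = £6,514.19; + 12 × £11.66 standing = £6,654.11
Difference = |£1,691.86 − £6,654.11| = £4,962.24

£4962.24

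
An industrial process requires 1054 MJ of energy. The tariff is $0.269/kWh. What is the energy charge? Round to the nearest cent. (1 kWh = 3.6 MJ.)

$78.76

1054 MJ × (0.27778 kWh/MJ) = 292.8 kWh
Cost = 292.8 kWh × $0.269/kWh = $78.76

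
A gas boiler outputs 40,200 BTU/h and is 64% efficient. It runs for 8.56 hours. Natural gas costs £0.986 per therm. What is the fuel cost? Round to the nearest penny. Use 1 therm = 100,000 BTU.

£5.30

Heat delivered = 40,200 BTU/h × 8.56 h = 344,112 BTU
Gas input = 344,112 / 0.64 = 537,675 BTU
= 537,675 / 100,000 = 5.377 therm
Cost = 5.377 × £0.986/therm = £5.30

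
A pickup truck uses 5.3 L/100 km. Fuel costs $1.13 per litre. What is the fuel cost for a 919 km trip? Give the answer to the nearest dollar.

$55

Fuel = 5.3 L/100 km × 919 km / 100 = 48.71 L
Cost = 48.71 L × $1.13/L = $55.04 ≈ $55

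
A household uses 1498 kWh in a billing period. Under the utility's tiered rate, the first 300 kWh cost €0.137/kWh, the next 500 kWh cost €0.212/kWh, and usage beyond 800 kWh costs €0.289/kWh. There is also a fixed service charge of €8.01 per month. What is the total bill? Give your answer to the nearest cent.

First 300 kWh × €0.137 = €41.10
Next 500 kWh × €0.212 = €106.00
Remaining 698 kWh × €0.289 = €201.72
Energy charge = €348.82; + service €8.01 = €356.83

€356.83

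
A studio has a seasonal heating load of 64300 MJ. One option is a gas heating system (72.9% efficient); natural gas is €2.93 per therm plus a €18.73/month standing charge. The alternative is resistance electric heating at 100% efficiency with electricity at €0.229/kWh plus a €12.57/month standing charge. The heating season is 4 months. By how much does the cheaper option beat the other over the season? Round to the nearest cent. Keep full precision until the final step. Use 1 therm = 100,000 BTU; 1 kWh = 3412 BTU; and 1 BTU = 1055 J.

Heat load = 64300 MJ = 64,300,000,000 J / 1055 = 60,947,867 BTU
Gas: input = 60,947,867 / 0.729 = 83,604,756 BTU = 836 therm → 836 × €2.93 = €2,449.62; + 4 × €18.73 standing = €2,524.54
Electric: 60,947,867 BTU / 3412 = 17,860 kWh → × €0.229 = €4,090.58; + 4 × €12.57 standing = €4,140.86
Difference = |€2,524.54 − €4,140.86| = €1,616.32

€1616.32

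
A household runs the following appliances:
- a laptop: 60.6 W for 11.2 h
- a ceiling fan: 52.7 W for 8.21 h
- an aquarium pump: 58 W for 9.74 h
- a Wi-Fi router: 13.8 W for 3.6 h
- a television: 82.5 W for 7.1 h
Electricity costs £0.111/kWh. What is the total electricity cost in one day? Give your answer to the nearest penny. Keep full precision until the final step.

£0.26

laptop: 60.6 W × 11.2 h = 679 Wh = 0.6787 kWh
ceiling fan: 52.7 W × 8.21 h = 433 Wh = 0.4327 kWh
aquarium pump: 58 W × 9.74 h = 565 Wh = 0.5649 kWh
Wi-Fi router: 13.8 W × 3.6 h = 50 Wh = 0.04968 kWh
television: 82.5 W × 7.1 h = 586 Wh = 0.5857 kWh
Total energy = 0.6787 + 0.4327 + 0.5649 + 0.04968 + 0.5857 = 2.312 kWh
Cost = 2.312 kWh × £0.111 = £0.26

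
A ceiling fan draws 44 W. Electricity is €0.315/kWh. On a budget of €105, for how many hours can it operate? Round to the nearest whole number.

7576 h

Energy budget = €105 / €0.315 per kWh = 333.3 kWh = 333,333 Wh
Runtime = 333,333 Wh / 44 W = 7,576 h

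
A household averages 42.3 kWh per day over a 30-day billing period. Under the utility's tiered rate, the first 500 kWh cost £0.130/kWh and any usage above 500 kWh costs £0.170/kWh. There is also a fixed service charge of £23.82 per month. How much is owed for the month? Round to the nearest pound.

Usage = 42.3 kWh/day × 30 days = 1269 kWh
First 500 kWh × £0.130 = £65.00
Remaining 769 kWh × £0.170 = £130.73
Energy charge = £195.73; + service £23.82 = £219.55 ≈ £220

£220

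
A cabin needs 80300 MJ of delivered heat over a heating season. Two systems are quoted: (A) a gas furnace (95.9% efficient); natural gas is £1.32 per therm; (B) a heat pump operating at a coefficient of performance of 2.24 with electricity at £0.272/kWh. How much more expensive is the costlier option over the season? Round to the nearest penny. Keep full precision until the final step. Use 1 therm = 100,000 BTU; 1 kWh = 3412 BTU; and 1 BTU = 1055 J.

Heat load = 80300 MJ = 80,300,000,000 J / 1055 = 76,113,744 BTU
Gas: input = 76,113,744 / 0.959 = 79,367,825 BTU = 793.7 therm → 793.7 × £1.32 = £1,047.66
Heat pump: 76,113,744 BTU / 3412 = 22,310 kWh heat; / 2.24 = 9,959 kWh in → × £0.272 = £2,708.79
Difference = |£1,047.66 − £2,708.79| = £1,661.13

£1661.13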